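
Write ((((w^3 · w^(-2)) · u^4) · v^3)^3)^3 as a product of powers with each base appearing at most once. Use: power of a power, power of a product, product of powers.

u^36v^27w^9

((((w^3 · w^(-2)) · u^4) · v^3)^3)^3
= (((w^3 · w^(-2)) · u^4) · v^3)^9    [power of a power]
= (((w^3 · w^(-2)) · u^4)^9) · ((v^3)^9)    [power of a product]
= (((w^3 · w^(-2))^9) · ((u^4)^9)) · ((v^3)^9)    [power of a product]
= ((((w^3)^9) · ((w^(-2))^9)) · ((u^4)^9)) · ((v^3)^9)    [power of a product]
= ((w^27 · ((w^(-2))^9)) · ((u^4)^9)) · ((v^3)^9)    [power of a power]
= ((w^27 · w^(-18)) · ((u^4)^9)) · ((v^3)^9)    [power of a power]
= (w^9 · ((u^4)^9)) · ((v^3)^9)    [product of powers]
= (w^9 · u^36) · ((v^3)^9)    [power of a power]
= (w^9 · u^36) · v^27    [power of a power]
= u^36v^27w^9    [rearrange]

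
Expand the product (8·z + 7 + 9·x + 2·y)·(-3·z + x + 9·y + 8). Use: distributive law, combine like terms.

(8·z + 7 + 9·x + 2·y)·(-3·z + x + 9·y + 8)
= -24·z^2 + 8·x·z + 72·y·z + 64·z - 21·z + 7·x + 63·y + 56 - 27·x·z + 9·x^2 + 81·x·y + 72·x - 6·y·z + 2·x·y + 18·y^2 + 16·y    [distributive law]
= -24·z^2 - 19·x·z + 66·y·z + 43·z + 79·x + 79·y + 56 + 9·x^2 + 83·x·y + 18·y^2    [combine like terms]

-24·z^2 - 19·x·z + 66·y·z + 43·z + 79·x + 79·y + 56 + 9·x^2 + 83·x·y + 18·y^2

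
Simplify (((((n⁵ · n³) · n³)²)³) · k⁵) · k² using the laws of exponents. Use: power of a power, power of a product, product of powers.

k⁷n⁶⁶

(((((n⁵ · n³) · n³)²)³) · k⁵) · k²
= ((((n⁵ · n³) · n³)⁶) · k⁵) · k²    [power of a power]
= ((((n⁵ · n³)⁶) · ((n³)⁶)) · k⁵) · k²    [power of a product]
= (((((n⁵)⁶) · ((n³)⁶)) · ((n³)⁶)) · k⁵) · k²    [power of a product]
= (((n³⁰ · ((n³)⁶)) · ((n³)⁶)) · k⁵) · k²    [power of a power]
= (((n³⁰ · n¹⁸) · ((n³)⁶)) · k⁵) · k²    [power of a power]
= ((n⁴⁸ · ((n³)⁶)) · k⁵) · k²    [product of powers]
= ((n⁴⁸ · n¹⁸) · k⁵) · k²    [power of a power]
= (n⁶⁶ · k⁵) · k²    [product of powers]
= k⁷n⁶⁶    [product of powers]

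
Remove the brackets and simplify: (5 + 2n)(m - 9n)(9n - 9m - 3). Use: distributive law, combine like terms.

444mn - 45m² - 15m - 351n² + 135n + 180mn² - 18m²n - 162n³

(5 + 2n)(m - 9n)(9n - 9m - 3)
= (5m - 45n + 2mn - 18n²)(9n - 9m - 3)    [distributive law]
= 45mn - 45m² - 15m - 405n² + 405mn + 135n + 18mn² - 18m²n - 6mn - 162n³ + 162mn² + 54n²    [distributive law]
= 444mn - 45m² - 15m - 351n² + 135n + 180mn² - 18m²n - 162n³    [combine like terms]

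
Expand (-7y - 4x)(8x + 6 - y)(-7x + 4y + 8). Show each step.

236x^2y - 257xy^2 - 218xy - 112y^2 - 336y + 28y^3 + 224x^3 - 88x^2 - 192x

(-7y - 4x)(8x + 6 - y)(-7x + 4y + 8)
= (-56xy - 42y + 7y^2 - 32x^2 - 24x + 4xy)(-7x + 4y + 8)    [distributive law]
= (-52xy - 42y + 7y^2 - 32x^2 - 24x)(-7x + 4y + 8)    [combine like terms]
= 364x^2y - 208xy^2 - 416xy + 294xy - 168y^2 - 336y - 49xy^2 + 28y^3 + 56y^2 + 224x^3 - 128x^2y - 256x^2 + 168x^2 - 96xy - 192x    [distributive law]
= 236x^2y - 257xy^2 - 218xy - 112y^2 - 336y + 28y^3 + 224x^3 - 88x^2 - 192x    [combine like terms]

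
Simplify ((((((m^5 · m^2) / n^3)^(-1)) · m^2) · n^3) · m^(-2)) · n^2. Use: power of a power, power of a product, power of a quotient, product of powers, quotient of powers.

m^(-7)·n^8

((((((m^5 · m^2) / n^3)^(-1)) · m^2) · n^3) · m^(-2)) · n^2
= ((((((m^5 · m^2)^(-1)) / ((n^3)^(-1))) · m^2) · n^3) · m^(-2)) · n^2    [power of a quotient]
= (((((((m^5)^(-1)) · ((m^2)^(-1))) / ((n^3)^(-1))) · m^2) · n^3) · m^(-2)) · n^2    [power of a product]
= (((((m^(-5) · ((m^2)^(-1))) / ((n^3)^(-1))) · m^2) · n^3) · m^(-2)) · n^2    [power of a power]
= (((((m^(-5) · m^(-2)) / ((n^3)^(-1))) · m^2) · n^3) · m^(-2)) · n^2    [power of a power]
= ((((m^(-7) / ((n^3)^(-1))) · m^2) · n^3) · m^(-2)) · n^2    [product of powers]
= ((((m^(-7) / n^(-3)) · m^2) · n^3) · m^(-2)) · n^2    [power of a power]
= m^(-7)·n^8    [quotient of powers; product of powers]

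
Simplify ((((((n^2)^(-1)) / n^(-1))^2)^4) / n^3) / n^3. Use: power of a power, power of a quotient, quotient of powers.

((((((n^2)^(-1)) / n^(-1))^2)^4) / n^3) / n^3
= (((((n^2)^(-1)) / n^(-1))^8) / n^3) / n^3    [power of a power]
= (((((n^2)^(-1))^8) / ((n^(-1))^8)) / n^3) / n^3    [power of a quotient]
= ((((n^2)^(-8)) / ((n^(-1))^8)) / n^3) / n^3    [power of a power]
= ((n^(-16) / ((n^(-1))^8)) / n^3) / n^3    [power of a power]
= ((n^(-16) / n^(-8)) / n^3) / n^3    [power of a power]
= (n^(-8) / n^3) / n^3    [quotient of powers]
= n^(-11) / n^3    [quotient of powers]
= n^(-14)    [quotient of powers]

n^(-14)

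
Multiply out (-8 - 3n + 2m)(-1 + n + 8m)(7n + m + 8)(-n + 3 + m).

(-8 - 3n + 2m)(-1 + n + 8m)(7n + m + 8)(-n + 3 + m)
= (8 - 8n - 64m + 3n - 3n^2 - 24mn - 2m + 2mn + 16m^2)(7n + m + 8)(-n + 3 + m)    [distributive law]
= (8 - 5n - 66m - 3n^2 - 22mn + 16m^2)(7n + m + 8)(-n + 3 + m)    [combine like terms]
= (56n + 8m + 64 - 35n^2 - 5mn - 40n - 462mn - 66m^2 - 528m - 21n^3 - 3mn^2 - 24n^2 - 154mn^2 - 22m^2n - 176mn + 112m^2n + 16m^3 + 128m^2)(-n + 3 + m)    [distributive law]
= (16n - 520m + 64 - 59n^2 - 643mn + 62m^2 - 21n^3 - 157mn^2 + 90m^2n + 16m^3)(-n + 3 + m)    [combine like terms]
= -16n^2 + 48n + 16mn + 520mn - 1560m - 520m^2 - 64n + 192 + 64m + 59n^3 - 177n^2 - 59mn^2 + 643mn^2 - 1929mn - 643m^2n - 62m^2n + 186m^2 + 62m^3 + 21n^4 - 63n^3 - 21mn^3 + 157mn^3 - 471mn^2 - 157m^2n^2 - 90m^2n^2 + 270m^2n + 90m^3n - 16m^3n + 48m^3 + 16m^4    [distributive law]
= -193n^2 - 16n - 1393mn - 1496m - 334m^2 + 192 - 4n^3 + 113mn^2 - 435m^2n + 110m^3 + 21n^4 + 136mn^3 - 247m^2n^2 + 74m^3n + 16m^4    [combine like terms]

-193n^2 - 16n - 1393mn - 1496m - 334m^2 + 192 - 4n^3 + 113mn^2 - 435m^2n + 110m^3 + 21n^4 + 136mn^3 - 247m^2n^2 + 74m^3n + 16m^4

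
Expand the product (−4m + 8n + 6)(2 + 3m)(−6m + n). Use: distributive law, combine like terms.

−60m² − 86mn + 72m³ − 156m²n + 16n² + 24mn² − 72m + 12n

(−4m + 8n + 6)(2 + 3m)(−6m + n)
= (−8m − 12m² + 16n + 24mn + 12 + 18m)(−6m + n)    [distributive law]
= (10m − 12m² + 16n + 24mn + 12)(−6m + n)    [combine like terms]
= −60m² + 10mn + 72m³ − 12m²n − 96mn + 16n² − 144m²n + 24mn² − 72m + 12n    [distributive law]
= −60m² − 86mn + 72m³ − 156m²n + 16n² + 24mn² − 72m + 12n    [combine like terms]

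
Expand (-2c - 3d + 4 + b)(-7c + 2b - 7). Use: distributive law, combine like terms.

14c² - 11bc - 14c + 21cd - 6bd + 21d + b - 28 + 2b²

(-2c - 3d + 4 + b)(-7c + 2b - 7)
= 14c² - 4bc + 14c + 21cd - 6bd + 21d - 28c + 8b - 28 - 7bc + 2b² - 7b    [distributive law]
= 14c² - 11bc - 14c + 21cd - 6bd + 21d + b - 28 + 2b²    [combine like terms]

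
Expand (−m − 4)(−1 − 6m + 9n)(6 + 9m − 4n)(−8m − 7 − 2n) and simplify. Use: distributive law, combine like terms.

(−m − 4)(−1 − 6m + 9n)(6 + 9m − 4n)(−8m − 7 − 2n)
= (m + 6m² − 9mn + 4 + 24m − 36n)(6 + 9m − 4n)(−8m − 7 − 2n)    [distributive law]
= (25m + 6m² − 9mn + 4 − 36n)(6 + 9m − 4n)(−8m − 7 − 2n)    [combine like terms]
= (150m + 225m² − 100mn + 36m² + 54m³ − 24m²n − 54mn − 81m²n + 36mn² + 24 + 36m − 16n − 216n − 324mn + 144n²)(−8m − 7 − 2n)    [distributive law]
= (186m + 261m² − 478mn + 54m³ − 105m²n + 36mn² + 24 − 232n + 144n²)(−8m − 7 − 2n)    [combine like terms]
= −1488m² − 1302m − 372mn − 2088m³ − 1827m² − 522m²n + 3824m²n + 3346mn + 956mn² − 432m⁴ − 378m³ − 108m³n + 840m³n + 735m²n + 210m²n² − 288m²n² − 252mn² − 72mn³ − 192m − 168 − 48n + 1856mn + 1624n + 464n² − 1152mn² − 1008n² − 288n³    [distributive law]
= −3315m² − 1494m + 4830mn − 2466m³ + 4037m²n − 448mn² − 432m⁴ + 732m³n − 78m²n² − 72mn³ − 168 + 1576n − 544n² − 288n³    [combine like terms]

−3315m² − 1494m + 4830mn − 2466m³ + 4037m²n − 448mn² − 432m⁴ + 732m³n − 78m²n² − 72mn³ − 168 + 1576n − 544n² − 288n³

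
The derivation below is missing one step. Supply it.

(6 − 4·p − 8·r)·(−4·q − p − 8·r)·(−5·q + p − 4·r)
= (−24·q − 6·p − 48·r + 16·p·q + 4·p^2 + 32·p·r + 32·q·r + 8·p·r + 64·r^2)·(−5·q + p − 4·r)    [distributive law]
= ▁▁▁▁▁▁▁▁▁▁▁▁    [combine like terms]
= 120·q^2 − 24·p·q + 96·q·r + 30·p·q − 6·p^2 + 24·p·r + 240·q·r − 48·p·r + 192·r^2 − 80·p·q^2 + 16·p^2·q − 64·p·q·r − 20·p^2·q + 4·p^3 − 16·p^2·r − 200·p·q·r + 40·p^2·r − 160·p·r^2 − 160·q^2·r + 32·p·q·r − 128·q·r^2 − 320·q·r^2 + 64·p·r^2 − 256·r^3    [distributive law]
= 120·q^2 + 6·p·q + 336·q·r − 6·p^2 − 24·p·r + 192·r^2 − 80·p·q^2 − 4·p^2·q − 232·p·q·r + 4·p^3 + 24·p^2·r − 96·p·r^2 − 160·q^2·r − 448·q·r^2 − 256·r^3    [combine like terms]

After combine like terms, the bracketed line is:

(−24·q − 6·p − 48·r + 16·p·q + 4·p^2 + 40·p·r + 32·q·r + 64·r^2)·(−5·q + p − 4·r)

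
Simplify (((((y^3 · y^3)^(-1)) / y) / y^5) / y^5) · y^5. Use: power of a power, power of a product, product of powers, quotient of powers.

y^(-12)

(((((y^3 · y^3)^(-1)) / y) / y^5) / y^5) · y^5
= ((((((y^3)^(-1)) · ((y^3)^(-1))) / y) / y^5) / y^5) · y^5    [power of a product]
= ((((y^(-3) · ((y^3)^(-1))) / y) / y^5) / y^5) · y^5    [power of a power]
= ((((y^(-3) · y^(-3)) / y) / y^5) / y^5) · y^5    [power of a power]
= (((y^(-6) / y) / y^5) / y^5) · y^5    [product of powers]
= ((y^(-7) / y^5) / y^5) · y^5    [quotient of powers]
= (y^(-12) / y^5) · y^5    [quotient of powers]
= y^(-17) · y^5    [quotient of powers]
= y^(-12)    [product of powers]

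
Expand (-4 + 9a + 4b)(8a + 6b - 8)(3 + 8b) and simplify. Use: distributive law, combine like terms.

(-4 + 9a + 4b)(8a + 6b - 8)(3 + 8b)
= (-32a - 24b + 32 + 72a² + 54ab - 72a + 32ab + 24b² - 32b)(3 + 8b)    [distributive law]
= (-104a - 56b + 32 + 72a² + 86ab + 24b²)(3 + 8b)    [combine like terms]
= -312a - 832ab - 168b - 448b² + 96 + 256b + 216a² + 576a²b + 258ab + 688ab² + 72b² + 192b³    [distributive law]
= -312a - 574ab + 88b - 376b² + 96 + 216a² + 576a²b + 688ab² + 192b³    [combine like terms]

-312a - 574ab + 88b - 376b² + 96 + 216a² + 576a²b + 688ab² + 192b³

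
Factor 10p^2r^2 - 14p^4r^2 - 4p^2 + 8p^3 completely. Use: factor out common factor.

2p^2(5r^2 - 7p^2r^2 - 2 + 4p)

10p^2r^2 - 14p^4r^2 - 4p^2 + 8p^3
= 2(5p^2r^2 - 7p^4r^2 - 2p^2 + 4p^3)    [factor out 2]
= 2p^2(5r^2 - 7p^2r^2 - 2 + 4p)    [factor out p^2]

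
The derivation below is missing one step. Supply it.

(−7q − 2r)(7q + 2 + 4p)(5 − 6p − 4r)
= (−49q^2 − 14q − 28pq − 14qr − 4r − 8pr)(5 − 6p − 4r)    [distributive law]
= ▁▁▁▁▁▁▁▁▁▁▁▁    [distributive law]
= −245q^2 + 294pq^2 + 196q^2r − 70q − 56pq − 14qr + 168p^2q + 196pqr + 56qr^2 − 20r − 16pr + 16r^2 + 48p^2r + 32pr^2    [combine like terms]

After distributive law, the bracketed line is:

−245q^2 + 294pq^2 + 196q^2r − 70q + 84pq + 56qr − 140pq + 168p^2q + 112pqr − 70qr + 84pqr + 56qr^2 − 20r + 24pr + 16r^2 − 40pr + 48p^2r + 32pr^2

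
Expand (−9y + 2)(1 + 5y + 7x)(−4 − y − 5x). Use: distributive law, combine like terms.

−6y + 179y^2 + 233xy + 45y^3 + 288xy^2 + 315x^2y − 8 − 66x − 70x^2

(−9y + 2)(1 + 5y + 7x)(−4 − y − 5x)
= (−9y − 45y^2 − 63xy + 2 + 10y + 14x)(−4 − y − 5x)    [distributive law]
= (y − 45y^2 − 63xy + 2 + 14x)(−4 − y − 5x)    [combine like terms]
= −4y − y^2 − 5xy + 180y^2 + 45y^3 + 225xy^2 + 252xy + 63xy^2 + 315x^2y − 8 − 2y − 10x − 56x − 14xy − 70x^2    [distributive law]
= −6y + 179y^2 + 233xy + 45y^3 + 288xy^2 + 315x^2y − 8 − 66x − 70x^2    [combine like terms]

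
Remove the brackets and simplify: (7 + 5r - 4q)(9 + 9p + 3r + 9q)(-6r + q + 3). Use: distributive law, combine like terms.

-180r + 144q + 189 - 243pr - 45pq + 189p - 351r^2 + 3qr - 81q^2 - 270pr^2 + 261pqr - 90r^3 - 183qr^2 + 249q^2r - 36pq^2 - 36q^3

(7 + 5r - 4q)(9 + 9p + 3r + 9q)(-6r + q + 3)
= (63 + 63p + 21r + 63q + 45r + 45pr + 15r^2 + 45qr - 36q - 36pq - 12qr - 36q^2)(-6r + q + 3)    [distributive law]
= (63 + 63p + 66r + 27q + 45pr + 15r^2 + 33qr - 36pq - 36q^2)(-6r + q + 3)    [combine like terms]
= -378r + 63q + 189 - 378pr + 63pq + 189p - 396r^2 + 66qr + 198r - 162qr + 27q^2 + 81q - 270pr^2 + 45pqr + 135pr - 90r^3 + 15qr^2 + 45r^2 - 198qr^2 + 33q^2r + 99qr + 216pqr - 36pq^2 - 108pq + 216q^2r - 36q^3 - 108q^2    [distributive law]
= -180r + 144q + 189 - 243pr - 45pq + 189p - 351r^2 + 3qr - 81q^2 - 270pr^2 + 261pqr - 90r^3 - 183qr^2 + 249q^2r - 36pq^2 - 36q^3    [combine like terms]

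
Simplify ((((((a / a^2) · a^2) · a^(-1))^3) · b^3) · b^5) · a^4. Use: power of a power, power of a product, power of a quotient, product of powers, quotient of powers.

a^4b^8

((((((a / a^2) · a^2) · a^(-1))^3) · b^3) · b^5) · a^4
= ((((((a / a^2) · a^2)^3) · ((a^(-1))^3)) · b^3) · b^5) · a^4    [power of a product]
= ((((((a / a^2)^3) · ((a^2)^3)) · ((a^(-1))^3)) · b^3) · b^5) · a^4    [power of a product]
= ((((((a^3) / ((a^2)^3)) · ((a^2)^3)) · ((a^(-1))^3)) · b^3) · b^5) · a^4    [power of a quotient]
= (((((a^3 / a^6) · ((a^2)^3)) · ((a^(-1))^3)) · b^3) · b^5) · a^4    [power of a power]
= ((((a^(-3) · ((a^2)^3)) · ((a^(-1))^3)) · b^3) · b^5) · a^4    [quotient of powers]
= ((((a^(-3) · a^6) · ((a^(-1))^3)) · b^3) · b^5) · a^4    [power of a power]
= (((a^3 · ((a^(-1))^3)) · b^3) · b^5) · a^4    [product of powers]
= (((a^3 · a^(-3)) · b^3) · b^5) · a^4    [power of a power]
= ((a^0 · b^3) · b^5) · a^4    [product of powers]
= a^4b^8    [product of powers]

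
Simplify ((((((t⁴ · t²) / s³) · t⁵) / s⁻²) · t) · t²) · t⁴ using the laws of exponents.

s⁻¹·t¹⁸

((((((t⁴ · t²) / s³) · t⁵) / s⁻²) · t) · t²) · t⁴
= (((((t⁶ / s³) · t⁵) / s⁻²) · t) · t²) · t⁴    [product of powers]
= s⁻¹·t¹⁸    [quotient of powers; product of powers]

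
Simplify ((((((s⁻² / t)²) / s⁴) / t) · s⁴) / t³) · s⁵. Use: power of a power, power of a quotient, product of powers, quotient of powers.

s·t⁻⁶

((((((s⁻² / t)²) / s⁴) / t) · s⁴) / t³) · s⁵
= (((((((s⁻²)²) / (t²)) / s⁴) / t) · s⁴) / t³) · s⁵    [power of a quotient]
= (((((s⁻⁴ / (t²)) / s⁴) / t) · s⁴) / t³) · s⁵    [power of a power]
= s·t⁻⁶    [quotient of powers; product of powers]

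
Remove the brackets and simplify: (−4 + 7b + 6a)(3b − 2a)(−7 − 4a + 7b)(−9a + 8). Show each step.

−148ab + 672b − 1484a^2b + 1631ab^2 − 1848b^2 + 920a^2 − 448a − 84a^3 + 504a^2b^2 − 1323ab^3 + 1176b^3 + 900a^3b − 432a^4

(−4 + 7b + 6a)(3b − 2a)(−7 − 4a + 7b)(−9a + 8)
= (−12b + 8a + 21b^2 − 14ab + 18ab − 12a^2)(−7 − 4a + 7b)(−9a + 8)    [distributive law]
= (−12b + 8a + 21b^2 + 4ab − 12a^2)(−7 − 4a + 7b)(−9a + 8)    [combine like terms]
= (84b + 48ab − 84b^2 − 56a − 32a^2 + 56ab − 147b^2 − 84ab^2 + 147b^3 − 28ab − 16a^2b + 28ab^2 + 84a^2 + 48a^3 − 84a^2b)(−9a + 8)    [distributive law]
= (84b + 76ab − 231b^2 − 56a + 52a^2 − 56ab^2 + 147b^3 − 100a^2b + 48a^3)(−9a + 8)    [combine like terms]
= −756ab + 672b − 684a^2b + 608ab + 2079ab^2 − 1848b^2 + 504a^2 − 448a − 468a^3 + 416a^2 + 504a^2b^2 − 448ab^2 − 1323ab^3 + 1176b^3 + 900a^3b − 800a^2b − 432a^4 + 384a^3    [distributive law]
= −148ab + 672b − 1484a^2b + 1631ab^2 − 1848b^2 + 920a^2 − 448a − 84a^3 + 504a^2b^2 − 1323ab^3 + 1176b^3 + 900a^3b − 432a^4    [combine like terms]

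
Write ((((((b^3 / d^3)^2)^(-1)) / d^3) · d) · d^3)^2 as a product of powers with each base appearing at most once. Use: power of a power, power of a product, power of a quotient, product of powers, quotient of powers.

((((((b^3 / d^3)^2)^(-1)) / d^3) · d) · d^3)^2
= ((((((b^3 / d^3)^2)^(-1)) / d^3) · d)^2) · ((d^3)^2)    [power of a product]
= ((((((b^3 / d^3)^2)^(-1)) / d^3)^2) · (d^2)) · ((d^3)^2)    [power of a product]
= ((((((b^3 / d^3)^2)^(-1))^2) / ((d^3)^2)) · (d^2)) · ((d^3)^2)    [power of a quotient]
= (((((b^3 / d^3)^2)^(-2)) / ((d^3)^2)) · (d^2)) · ((d^3)^2)    [power of a power]
= ((((b^3 / d^3)^(-4)) / ((d^3)^2)) · (d^2)) · ((d^3)^2)    [power of a power]
= (((((b^3)^(-4)) / ((d^3)^(-4))) / ((d^3)^2)) · (d^2)) · ((d^3)^2)    [power of a quotient]
= (((b^(-12) / ((d^3)^(-4))) / ((d^3)^2)) · (d^2)) · ((d^3)^2)    [power of a power]
= (((b^(-12) / d^(-12)) / ((d^3)^2)) · (d^2)) · ((d^3)^2)    [power of a power]
= (((b^(-12) / d^(-12)) / d^6) · (d^2)) · ((d^3)^2)    [power of a power]
= (((b^(-12) / d^(-12)) / d^6) · d^2) · d^6    [power of a power]
= b^(-12)d^14    [quotient of powers; product of powers]

b^(-12)d^14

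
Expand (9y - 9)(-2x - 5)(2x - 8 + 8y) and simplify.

(9y - 9)(-2x - 5)(2x - 8 + 8y)
= (-18xy - 45y + 18x + 45)(2x - 8 + 8y)    [distributive law]
= -36x^2y + 144xy - 144xy^2 - 90xy + 360y - 360y^2 + 36x^2 - 144x + 144xy + 90x - 360 + 360y    [distributive law]
= -36x^2y + 198xy - 144xy^2 + 720y - 360y^2 + 36x^2 - 54x - 360    [combine like terms]

-36x^2y + 198xy - 144xy^2 + 720y - 360y^2 + 36x^2 - 54x - 360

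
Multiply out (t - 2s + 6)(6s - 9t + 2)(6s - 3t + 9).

180s^2t - 126st^2 - 192st + 27t^3 + 75t^2 - 504t - 72s^3 + 84s^2 + 360s + 108

(t - 2s + 6)(6s - 9t + 2)(6s - 3t + 9)
= (6st - 9t^2 + 2t - 12s^2 + 18st - 4s + 36s - 54t + 12)(6s - 3t + 9)    [distributive law]
= (24st - 9t^2 - 52t - 12s^2 + 32s + 12)(6s - 3t + 9)    [combine like terms]
= 144s^2t - 72st^2 + 216st - 54st^2 + 27t^3 - 81t^2 - 312st + 156t^2 - 468t - 72s^3 + 36s^2t - 108s^2 + 192s^2 - 96st + 288s + 72s - 36t + 108    [distributive law]
= 180s^2t - 126st^2 - 192st + 27t^3 + 75t^2 - 504t - 72s^3 + 84s^2 + 360s + 108    [combine like terms]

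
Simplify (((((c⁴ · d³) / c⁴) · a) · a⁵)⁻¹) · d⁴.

a⁻⁶d

(((((c⁴ · d³) / c⁴) · a) · a⁵)⁻¹) · d⁴
= (((((c⁴ · d³) / c⁴) · a)⁻¹) · ((a⁵)⁻¹)) · d⁴    [power of a product]
= (((((c⁴ · d³) / c⁴)⁻¹) · (a⁻¹)) · ((a⁵)⁻¹)) · d⁴    [power of a product]
= (((((c⁴ · d³)⁻¹) / ((c⁴)⁻¹)) · (a⁻¹)) · ((a⁵)⁻¹)) · d⁴    [power of a quotient]
= ((((((c⁴)⁻¹) · ((d³)⁻¹)) / ((c⁴)⁻¹)) · (a⁻¹)) · ((a⁵)⁻¹)) · d⁴    [power of a product]
= ((((c⁻⁴ · ((d³)⁻¹)) / ((c⁴)⁻¹)) · (a⁻¹)) · ((a⁵)⁻¹)) · d⁴    [power of a power]
= ((((c⁻⁴ · d⁻³) / ((c⁴)⁻¹)) · (a⁻¹)) · ((a⁵)⁻¹)) · d⁴    [power of a power]
= ((((c⁻⁴ · d⁻³) / c⁻⁴) · (a⁻¹)) · ((a⁵)⁻¹)) · d⁴    [power of a power]
= ((((c⁻⁴ · d⁻³) / c⁻⁴) · a⁻¹) · a⁻⁵) · d⁴    [power of a power]
= a⁻⁶d    [quotient of powers; product of powers]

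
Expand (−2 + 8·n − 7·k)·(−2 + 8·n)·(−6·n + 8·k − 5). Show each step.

(−2 + 8·n − 7·k)·(−2 + 8·n)·(−6·n + 8·k − 5)
= (4 − 16·n − 16·n + 64·n² + 14·k − 56·k·n)·(−6·n + 8·k − 5)    [distributive law]
= (4 − 32·n + 64·n² + 14·k − 56·k·n)·(−6·n + 8·k − 5)    [combine like terms]
= −24·n + 32·k − 20 + 192·n² − 256·k·n + 160·n − 384·n³ + 512·k·n² − 320·n² − 84·k·n + 112·k² − 70·k + 336·k·n² − 448·k²·n + 280·k·n    [distributive law]
= 136·n − 38·k − 20 − 128·n² − 60·k·n − 384·n³ + 848·k·n² + 112·k² − 448·k²·n    [combine like terms]

136·n − 38·k − 20 − 128·n² − 60·k·n − 384·n³ + 848·k·n² + 112·k² − 448·k²·n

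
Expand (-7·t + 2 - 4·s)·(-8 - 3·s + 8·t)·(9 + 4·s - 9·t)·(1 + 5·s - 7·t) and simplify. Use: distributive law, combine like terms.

1800·t + 2725·s·t - 6696·t^2 - 1861·s^2·t - 5570·s·t^2 + 8568·t^3 - 1096·s^3·t + 439·s^2·t^2 + 3395·s·t^3 - 3528·t^4 - 144 - 550·s + 1062·s^2 + 1108·s^3 + 240·s^4

(-7·t + 2 - 4·s)·(-8 - 3·s + 8·t)·(9 + 4·s - 9·t)·(1 + 5·s - 7·t)
= (56·t + 21·s·t - 56·t^2 - 16 - 6·s + 16·t + 32·s + 12·s^2 - 32·s·t)·(9 + 4·s - 9·t)·(1 + 5·s - 7·t)    [distributive law]
= (72·t - 11·s·t - 56·t^2 - 16 + 26·s + 12·s^2)·(9 + 4·s - 9·t)·(1 + 5·s - 7·t)    [combine like terms]
= (648·t + 288·s·t - 648·t^2 - 99·s·t - 44·s^2·t + 99·s·t^2 - 504·t^2 - 224·s·t^2 + 504·t^3 - 144 - 64·s + 144·t + 234·s + 104·s^2 - 234·s·t + 108·s^2 + 48·s^3 - 108·s^2·t)·(1 + 5·s - 7·t)    [distributive law]
= (792·t - 45·s·t - 1152·t^2 - 152·s^2·t - 125·s·t^2 + 504·t^3 - 144 + 170·s + 212·s^2 + 48·s^3)·(1 + 5·s - 7·t)    [combine like terms]
= 792·t + 3960·s·t - 5544·t^2 - 45·s·t - 225·s^2·t + 315·s·t^2 - 1152·t^2 - 5760·s·t^2 + 8064·t^3 - 152·s^2·t - 760·s^3·t + 1064·s^2·t^2 - 125·s·t^2 - 625·s^2·t^2 + 875·s·t^3 + 504·t^3 + 2520·s·t^3 - 3528·t^4 - 144 - 720·s + 1008·t + 170·s + 850·s^2 - 1190·s·t + 212·s^2 + 1060·s^3 - 1484·s^2·t + 48·s^3 + 240·s^4 - 336·s^3·t    [distributive law]
= 1800·t + 2725·s·t - 6696·t^2 - 1861·s^2·t - 5570·s·t^2 + 8568·t^3 - 1096·s^3·t + 439·s^2·t^2 + 3395·s·t^3 - 3528·t^4 - 144 - 550·s + 1062·s^2 + 1108·s^3 + 240·s^4    [combine like terms]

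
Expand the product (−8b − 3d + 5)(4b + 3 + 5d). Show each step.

−32b² − 4b − 52bd + 16d − 15d² + 15

(−8b − 3d + 5)(4b + 3 + 5d)
= −32b² − 24b − 40bd − 12bd − 9d − 15d² + 20b + 15 + 25d    [distributive law]
= −32b² − 4b − 52bd + 16d − 15d² + 15    [combine like terms]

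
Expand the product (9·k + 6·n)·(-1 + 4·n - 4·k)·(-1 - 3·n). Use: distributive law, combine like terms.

9·k + 15·k·n - 36·k·n² + 36·k² + 108·k²·n + 6·n - 6·n² - 72·n³

(9·k + 6·n)·(-1 + 4·n - 4·k)·(-1 - 3·n)
= (-9·k + 36·k·n - 36·k² - 6·n + 24·n² - 24·k·n)·(-1 - 3·n)    [distributive law]
= (-9·k + 12·k·n - 36·k² - 6·n + 24·n²)·(-1 - 3·n)    [combine like terms]
= 9·k + 27·k·n - 12·k·n - 36·k·n² + 36·k² + 108·k²·n + 6·n + 18·n² - 24·n² - 72·n³    [distributive law]
= 9·k + 15·k·n - 36·k·n² + 36·k² + 108·k²·n + 6·n - 6·n² - 72·n³    [combine like terms]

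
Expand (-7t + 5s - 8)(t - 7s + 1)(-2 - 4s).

14t² + 28st² - 48st - 216s²t + 30t - 174s² + 140s³ - 90s + 16

(-7t + 5s - 8)(t - 7s + 1)(-2 - 4s)
= (-7t² + 49st - 7t + 5st - 35s² + 5s - 8t + 56s - 8)(-2 - 4s)    [distributive law]
= (-7t² + 54st - 15t - 35s² + 61s - 8)(-2 - 4s)    [combine like terms]
= 14t² + 28st² - 108st - 216s²t + 30t + 60st + 70s² + 140s³ - 122s - 244s² + 16 + 32s    [distributive law]
= 14t² + 28st² - 48st - 216s²t + 30t - 174s² + 140s³ - 90s + 16    [combine like terms]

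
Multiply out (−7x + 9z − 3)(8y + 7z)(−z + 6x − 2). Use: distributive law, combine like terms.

(−7x + 9z − 3)(8y + 7z)(−z + 6x − 2)
= (−56xy − 49xz + 72yz + 63z² − 24y − 21z)(−z + 6x − 2)    [distributive law]
= 56xyz − 336x²y + 112xy + 49xz² − 294x²z + 98xz − 72yz² + 432xyz − 144yz − 63z³ + 378xz² − 126z² + 24yz − 144xy + 48y + 21z² − 126xz + 42z    [distributive law]
= 488xyz − 336x²y − 32xy + 427xz² − 294x²z − 28xz − 72yz² − 120yz − 63z³ − 105z² + 48y + 42z    [combine like terms]

488xyz − 336x²y − 32xy + 427xz² − 294x²z − 28xz − 72yz² − 120yz − 63z³ − 105z² + 48y + 42z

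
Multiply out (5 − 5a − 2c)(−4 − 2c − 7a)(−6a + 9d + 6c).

(5 − 5a − 2c)(−4 − 2c − 7a)(−6a + 9d + 6c)
= (−20 − 10c − 35a + 20a + 10ac + 35a^2 + 8c + 4c^2 + 14ac)(−6a + 9d + 6c)    [distributive law]
= (−20 − 2c − 15a + 24ac + 35a^2 + 4c^2)(−6a + 9d + 6c)    [combine like terms]
= 120a − 180d − 120c + 12ac − 18cd − 12c^2 + 90a^2 − 135ad − 90ac − 144a^2c + 216acd + 144ac^2 − 210a^3 + 315a^2d + 210a^2c − 24ac^2 + 36c^2d + 24c^3    [distributive law]
= 120a − 180d − 120c − 78ac − 18cd − 12c^2 + 90a^2 − 135ad + 66a^2c + 216acd + 120ac^2 − 210a^3 + 315a^2d + 36c^2d + 24c^3    [combine like terms]

120a − 180d − 120c − 78ac − 18cd − 12c^2 + 90a^2 − 135ad + 66a^2c + 216acd + 120ac^2 − 210a^3 + 315a^2d + 36c^2d + 24c^3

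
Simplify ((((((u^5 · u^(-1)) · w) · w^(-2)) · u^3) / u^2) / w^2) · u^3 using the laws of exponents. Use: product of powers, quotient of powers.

u^8·w^(-3)

((((((u^5 · u^(-1)) · w) · w^(-2)) · u^3) / u^2) / w^2) · u^3
= (((((u^4 · w) · w^(-2)) · u^3) / u^2) / w^2) · u^3    [product of powers]
= u^8·w^(-3)    [quotient of powers; product of powers]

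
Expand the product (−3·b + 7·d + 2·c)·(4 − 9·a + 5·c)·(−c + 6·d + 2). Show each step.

−18·b·c − 72·b·d − 24·b − 27·a·b·c + 162·a·b·d + 54·a·b + 15·b·c^2 − 90·b·c·d + 90·c·d + 168·d^2 + 56·d − 45·a·c·d − 378·a·d^2 − 126·a·d + 25·c^2·d + 210·c·d^2 + 12·c^2 + 16·c + 18·a·c^2 − 36·a·c − 10·c^3

(−3·b + 7·d + 2·c)·(4 − 9·a + 5·c)·(−c + 6·d + 2)
= (−12·b + 27·a·b − 15·b·c + 28·d − 63·a·d + 35·c·d + 8·c − 18·a·c + 10·c^2)·(−c + 6·d + 2)    [distributive law]
= 12·b·c − 72·b·d − 24·b − 27·a·b·c + 162·a·b·d + 54·a·b + 15·b·c^2 − 90·b·c·d − 30·b·c − 28·c·d + 168·d^2 + 56·d + 63·a·c·d − 378·a·d^2 − 126·a·d − 35·c^2·d + 210·c·d^2 + 70·c·d − 8·c^2 + 48·c·d + 16·c + 18·a·c^2 − 108·a·c·d − 36·a·c − 10·c^3 + 60·c^2·d + 20·c^2    [distributive law]
= −18·b·c − 72·b·d − 24·b − 27·a·b·c + 162·a·b·d + 54·a·b + 15·b·c^2 − 90·b·c·d + 90·c·d + 168·d^2 + 56·d − 45·a·c·d − 378·a·d^2 − 126·a·d + 25·c^2·d + 210·c·d^2 + 12·c^2 + 16·c + 18·a·c^2 − 36·a·c − 10·c^3    [combine like terms]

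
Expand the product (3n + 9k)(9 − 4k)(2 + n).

54n + 27n² + 57kn − 12kn² + 162k − 72k² − 36k²n

(3n + 9k)(9 − 4k)(2 + n)
= (27n − 12kn + 81k − 36k²)(2 + n)    [distributive law]
= 54n + 27n² − 24kn − 12kn² + 162k + 81kn − 72k² − 36k²n    [distributive law]
= 54n + 27n² + 57kn − 12kn² + 162k − 72k² − 36k²n    [combine like terms]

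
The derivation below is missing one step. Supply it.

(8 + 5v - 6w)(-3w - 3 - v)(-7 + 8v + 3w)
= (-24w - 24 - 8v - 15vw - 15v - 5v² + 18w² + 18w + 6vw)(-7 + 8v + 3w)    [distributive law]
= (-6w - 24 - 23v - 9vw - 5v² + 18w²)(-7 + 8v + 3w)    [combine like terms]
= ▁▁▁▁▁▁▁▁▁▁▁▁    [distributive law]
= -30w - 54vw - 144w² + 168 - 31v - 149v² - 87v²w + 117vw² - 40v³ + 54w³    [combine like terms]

By distributive law:

42w - 48vw - 18w² + 168 - 192v - 72w + 161v - 184v² - 69vw + 63vw - 72v²w - 27vw² + 35v² - 40v³ - 15v²w - 126w² + 144vw² + 54w³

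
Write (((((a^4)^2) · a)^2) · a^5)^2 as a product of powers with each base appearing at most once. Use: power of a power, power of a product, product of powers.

a^46

(((((a^4)^2) · a)^2) · a^5)^2
= (((((a^4)^2) · a)^2)^2) · ((a^5)^2)    [power of a product]
= ((((a^4)^2) · a)^4) · ((a^5)^2)    [power of a power]
= ((((a^4)^2)^4) · (a^4)) · ((a^5)^2)    [power of a product]
= (((a^4)^8) · (a^4)) · ((a^5)^2)    [power of a power]
= ((a^32) · (a^4)) · ((a^5)^2)    [power of a power]
= a^36 · ((a^5)^2)    [product of powers]
= a^36 · a^10    [power of a power]
= a^46    [product of powers]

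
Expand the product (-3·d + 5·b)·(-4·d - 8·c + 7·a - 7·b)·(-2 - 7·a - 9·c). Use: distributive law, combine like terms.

-24·d^2 - 84·a·d^2 - 108·c·d^2 - 48·c·d + 21·a·c·d - 216·c^2·d + 42·a·d + 147·a^2·d - 2·b·d - 7·a·b·d - 9·b·c·d + 80·b·c - 35·a·b·c + 360·b·c^2 - 70·a·b - 245·a^2·b + 70·b^2 + 245·a·b^2 + 315·b^2·c

(-3·d + 5·b)·(-4·d - 8·c + 7·a - 7·b)·(-2 - 7·a - 9·c)
= (12·d^2 + 24·c·d - 21·a·d + 21·b·d - 20·b·d - 40·b·c + 35·a·b - 35·b^2)·(-2 - 7·a - 9·c)    [distributive law]
= (12·d^2 + 24·c·d - 21·a·d + b·d - 40·b·c + 35·a·b - 35·b^2)·(-2 - 7·a - 9·c)    [combine like terms]
= -24·d^2 - 84·a·d^2 - 108·c·d^2 - 48·c·d - 168·a·c·d - 216·c^2·d + 42·a·d + 147·a^2·d + 189·a·c·d - 2·b·d - 7·a·b·d - 9·b·c·d + 80·b·c + 280·a·b·c + 360·b·c^2 - 70·a·b - 245·a^2·b - 315·a·b·c + 70·b^2 + 245·a·b^2 + 315·b^2·c    [distributive law]
= -24·d^2 - 84·a·d^2 - 108·c·d^2 - 48·c·d + 21·a·c·d - 216·c^2·d + 42·a·d + 147·a^2·d - 2·b·d - 7·a·b·d - 9·b·c·d + 80·b·c - 35·a·b·c + 360·b·c^2 - 70·a·b - 245·a^2·b + 70·b^2 + 245·a·b^2 + 315·b^2·c    [combine like terms]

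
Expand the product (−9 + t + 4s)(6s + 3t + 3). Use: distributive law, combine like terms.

−42s − 24t − 27 + 18st + 3t^2 + 24s^2

(−9 + t + 4s)(6s + 3t + 3)
= −54s − 27t − 27 + 6st + 3t^2 + 3t + 24s^2 + 12st + 12s    [distributive law]
= −42s − 24t − 27 + 18st + 3t^2 + 24s^2    [combine like terms]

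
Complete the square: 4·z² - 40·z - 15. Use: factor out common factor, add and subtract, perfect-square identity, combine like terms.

4(z - 5)² - 115

4·z² - 40·z - 15
= 4(z² - 10·z) - 15    [factor out 4 from the z-terms]
= 4(z² - 10·z + 25 - 25) - 15    [add and subtract 25 inside the bracket]
= 4(z - 5)² - 100 - 15    [perfect-square identity]
= 4(z - 5)² - 115    [combine constants]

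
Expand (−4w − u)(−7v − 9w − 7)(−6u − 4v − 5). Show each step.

(−4w − u)(−7v − 9w − 7)(−6u − 4v − 5)
= (28vw + 36w² + 28w + 7uv + 9uw + 7u)(−6u − 4v − 5)    [distributive law]
= −168uvw − 112v²w − 140vw − 216uw² − 144vw² − 180w² − 168uw − 112vw − 140w − 42u²v − 28uv² − 35uv − 54u²w − 36uvw − 45uw − 42u² − 28uv − 35u    [distributive law]
= −204uvw − 112v²w − 252vw − 216uw² − 144vw² − 180w² − 213uw − 140w − 42u²v − 28uv² − 63uv − 54u²w − 42u² − 35u    [combine like terms]

−204uvw − 112v²w − 252vw − 216uw² − 144vw² − 180w² − 213uw − 140w − 42u²v − 28uv² − 63uv − 54u²w − 42u² − 35u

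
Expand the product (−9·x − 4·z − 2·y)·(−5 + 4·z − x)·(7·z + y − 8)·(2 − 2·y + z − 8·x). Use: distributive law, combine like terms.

2062·x·z − 2381·x·y·z − 2021·x·z^2 − 4514·x^2·z + 1418·x·y − 134·x·y^2 − 70·x^2·y − 720·x + 2736·x^2 + 1006·x·y·z^2 + 672·x·z^3 + 1855·x^2·z^2 + 102·x·y^2·z + 27·x^2·y·z − 504·x^3·z − 34·x^2·y^2 − 72·x^3·y + 576·x^3 + 376·z^2 − 526·y·z^2 + 44·z^3 + 548·y·z − 314·y^2·z − 320·z + 152·y·z^3 − 112·z^4 + 136·y^2·z^2 + 180·y^2 − 20·y^3 − 160·y + 16·y^3·z − 4·x·y^3

(−9·x − 4·z − 2·y)·(−5 + 4·z − x)·(7·z + y − 8)·(2 − 2·y + z − 8·x)
= (45·x − 36·x·z + 9·x^2 + 20·z − 16·z^2 + 4·x·z + 10·y − 8·y·z + 2·x·y)·(7·z + y − 8)·(2 − 2·y + z − 8·x)    [distributive law]
= (45·x − 32·x·z + 9·x^2 + 20·z − 16·z^2 + 10·y − 8·y·z + 2·x·y)·(7·z + y − 8)·(2 − 2·y + z − 8·x)    [combine like terms]
= (315·x·z + 45·x·y − 360·x − 224·x·z^2 − 32·x·y·z + 256·x·z + 63·x^2·z + 9·x^2·y − 72·x^2 + 140·z^2 + 20·y·z − 160·z − 112·z^3 − 16·y·z^2 + 128·z^2 + 70·y·z + 10·y^2 − 80·y − 56·y·z^2 − 8·y^2·z + 64·y·z + 14·x·y·z + 2·x·y^2 − 16·x·y)·(2 − 2·y + z − 8·x)    [distributive law]
= (571·x·z + 29·x·y − 360·x − 224·x·z^2 − 18·x·y·z + 63·x^2·z + 9·x^2·y − 72·x^2 + 268·z^2 + 154·y·z − 160·z − 112·z^3 − 72·y·z^2 + 10·y^2 − 80·y − 8·y^2·z + 2·x·y^2)·(2 − 2·y + z − 8·x)    [combine like terms]
= 1142·x·z − 1142·x·y·z + 571·x·z^2 − 4568·x^2·z + 58·x·y − 58·x·y^2 + 29·x·y·z − 232·x^2·y − 720·x + 720·x·y − 360·x·z + 2880·x^2 − 448·x·z^2 + 448·x·y·z^2 − 224·x·z^3 + 1792·x^2·z^2 − 36·x·y·z + 36·x·y^2·z − 18·x·y·z^2 + 144·x^2·y·z + 126·x^2·z − 126·x^2·y·z + 63·x^2·z^2 − 504·x^3·z + 18·x^2·y − 18·x^2·y^2 + 9·x^2·y·z − 72·x^3·y − 144·x^2 + 144·x^2·y − 72·x^2·z + 576·x^3 + 536·z^2 − 536·y·z^2 + 268·z^3 − 2144·x·z^2 + 308·y·z − 308·y^2·z + 154·y·z^2 − 1232·x·y·z − 320·z + 320·y·z − 160·z^2 + 1280·x·z − 224·z^3 + 224·y·z^3 − 112·z^4 + 896·x·z^3 − 144·y·z^2 + 144·y^2·z^2 − 72·y·z^3 + 576·x·y·z^2 + 20·y^2 − 20·y^3 + 10·y^2·z − 80·x·y^2 − 160·y + 160·y^2 − 80·y·z + 640·x·y − 16·y^2·z + 16·y^3·z − 8·y^2·z^2 + 64·x·y^2·z + 4·x·y^2 − 4·x·y^3 + 2·x·y^2·z − 16·x^2·y^2    [distributive law]
= 2062·x·z − 2381·x·y·z − 2021·x·z^2 − 4514·x^2·z + 1418·x·y − 134·x·y^2 − 70·x^2·y − 720·x + 2736·x^2 + 1006·x·y·z^2 + 672·x·z^3 + 1855·x^2·z^2 + 102·x·y^2·z + 27·x^2·y·z − 504·x^3·z − 34·x^2·y^2 − 72·x^3·y + 576·x^3 + 376·z^2 − 526·y·z^2 + 44·z^3 + 548·y·z − 314·y^2·z − 320·z + 152·y·z^3 − 112·z^4 + 136·y^2·z^2 + 180·y^2 − 20·y^3 − 160·y + 16·y^3·z − 4·x·y^3    [combine like terms]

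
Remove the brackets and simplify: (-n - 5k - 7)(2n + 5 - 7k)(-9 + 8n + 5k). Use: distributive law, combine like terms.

-134n^2 - 16n^3 - 34kn^2 - 109n + 124kn + 265k^2n - 391k - 195k^2 + 175k^3 + 315

(-n - 5k - 7)(2n + 5 - 7k)(-9 + 8n + 5k)
= (-2n^2 - 5n + 7kn - 10kn - 25k + 35k^2 - 14n - 35 + 49k)(-9 + 8n + 5k)    [distributive law]
= (-2n^2 - 19n - 3kn + 24k + 35k^2 - 35)(-9 + 8n + 5k)    [combine like terms]
= 18n^2 - 16n^3 - 10kn^2 + 171n - 152n^2 - 95kn + 27kn - 24kn^2 - 15k^2n - 216k + 192kn + 120k^2 - 315k^2 + 280k^2n + 175k^3 + 315 - 280n - 175k    [distributive law]
= -134n^2 - 16n^3 - 34kn^2 - 109n + 124kn + 265k^2n - 391k - 195k^2 + 175k^3 + 315    [combine like terms]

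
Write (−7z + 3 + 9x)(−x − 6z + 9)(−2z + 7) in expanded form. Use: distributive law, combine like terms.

(−7z + 3 + 9x)(−x − 6z + 9)(−2z + 7)
= (7xz + 42z² − 63z − 3x − 18z + 27 − 9x² − 54xz + 81x)(−2z + 7)    [distributive law]
= (−47xz + 42z² − 81z + 78x + 27 − 9x²)(−2z + 7)    [combine like terms]
= 94xz² − 329xz − 84z³ + 294z² + 162z² − 567z − 156xz + 546x − 54z + 189 + 18x²z − 63x²    [distributive law]
= 94xz² − 485xz − 84z³ + 456z² − 621z + 546x + 189 + 18x²z − 63x²    [combine like terms]

94xz² − 485xz − 84z³ + 456z² − 621z + 546x + 189 + 18x²z − 63x²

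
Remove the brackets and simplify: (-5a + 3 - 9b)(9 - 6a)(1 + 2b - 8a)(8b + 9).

2952ab - 2511a + 5580ab² + 924a²b + 4806a² - 2976a²b² - 1920a³b - 2160a³ - 27b + 243 - 1674b² - 1296b³ + 864ab³

(-5a + 3 - 9b)(9 - 6a)(1 + 2b - 8a)(8b + 9)
= (-45a + 30a² + 27 - 18a - 81b + 54ab)(1 + 2b - 8a)(8b + 9)    [distributive law]
= (-63a + 30a² + 27 - 81b + 54ab)(1 + 2b - 8a)(8b + 9)    [combine like terms]
= (-63a - 126ab + 504a² + 30a² + 60a²b - 240a³ + 27 + 54b - 216a - 81b - 162b² + 648ab + 54ab + 108ab² - 432a²b)(8b + 9)    [distributive law]
= (-279a + 576ab + 534a² - 372a²b - 240a³ + 27 - 27b - 162b² + 108ab²)(8b + 9)    [combine like terms]
= -2232ab - 2511a + 4608ab² + 5184ab + 4272a²b + 4806a² - 2976a²b² - 3348a²b - 1920a³b - 2160a³ + 216b + 243 - 216b² - 243b - 1296b³ - 1458b² + 864ab³ + 972ab²    [distributive law]
= 2952ab - 2511a + 5580ab² + 924a²b + 4806a² - 2976a²b² - 1920a³b - 2160a³ - 27b + 243 - 1674b² - 1296b³ + 864ab³    [combine like terms]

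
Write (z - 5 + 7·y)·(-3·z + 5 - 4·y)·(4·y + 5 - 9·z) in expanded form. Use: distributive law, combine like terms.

213·y·z^2 - 195·z^2 + 27·z^3 - 540·y·z + 325·z + 152·y^2·z + 175·y - 125 + 80·y^2 - 112·y^3

(z - 5 + 7·y)·(-3·z + 5 - 4·y)·(4·y + 5 - 9·z)
= (-3·z^2 + 5·z - 4·y·z + 15·z - 25 + 20·y - 21·y·z + 35·y - 28·y^2)·(4·y + 5 - 9·z)    [distributive law]
= (-3·z^2 + 20·z - 25·y·z - 25 + 55·y - 28·y^2)·(4·y + 5 - 9·z)    [combine like terms]
= -12·y·z^2 - 15·z^2 + 27·z^3 + 80·y·z + 100·z - 180·z^2 - 100·y^2·z - 125·y·z + 225·y·z^2 - 100·y - 125 + 225·z + 220·y^2 + 275·y - 495·y·z - 112·y^3 - 140·y^2 + 252·y^2·z    [distributive law]
= 213·y·z^2 - 195·z^2 + 27·z^3 - 540·y·z + 325·z + 152·y^2·z + 175·y - 125 + 80·y^2 - 112·y^3    [combine like terms]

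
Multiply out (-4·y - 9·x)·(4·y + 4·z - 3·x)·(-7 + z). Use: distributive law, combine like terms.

(-4·y - 9·x)·(4·y + 4·z - 3·x)·(-7 + z)
= (-16·y^2 - 16·y·z + 12·x·y - 36·x·y - 36·x·z + 27·x^2)·(-7 + z)    [distributive law]
= (-16·y^2 - 16·y·z - 24·x·y - 36·x·z + 27·x^2)·(-7 + z)    [combine like terms]
= 112·y^2 - 16·y^2·z + 112·y·z - 16·y·z^2 + 168·x·y - 24·x·y·z + 252·x·z - 36·x·z^2 - 189·x^2 + 27·x^2·z    [distributive law]

112·y^2 - 16·y^2·z + 112·y·z - 16·y·z^2 + 168·x·y - 24·x·y·z + 252·x·z - 36·x·z^2 - 189·x^2 + 27·x^2·z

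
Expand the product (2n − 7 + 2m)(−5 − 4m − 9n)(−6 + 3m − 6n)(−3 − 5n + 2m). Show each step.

2634n + 3270n^2 − 1662mn − 1761mn^2 − 6m^2n + 726n^3 + 354m^2n^2 + 60m^3n − 294mn^3 − 540n^4 + 630 − 411m − 312m^2 + 276m^3 − 48m^4

(2n − 7 + 2m)(−5 − 4m − 9n)(−6 + 3m − 6n)(−3 − 5n + 2m)
= (−10n − 8mn − 18n^2 + 35 + 28m + 63n − 10m − 8m^2 − 18mn)(−6 + 3m − 6n)(−3 − 5n + 2m)    [distributive law]
= (53n − 26mn − 18n^2 + 35 + 18m − 8m^2)(−6 + 3m − 6n)(−3 − 5n + 2m)    [combine like terms]
= (−318n + 159mn − 318n^2 + 156mn − 78m^2n + 156mn^2 + 108n^2 − 54mn^2 + 108n^3 − 210 + 105m − 210n − 108m + 54m^2 − 108mn + 48m^2 − 24m^3 + 48m^2n)(−3 − 5n + 2m)    [distributive law]
= (−528n + 207mn − 210n^2 − 30m^2n + 102mn^2 + 108n^3 − 210 − 3m + 102m^2 − 24m^3)(−3 − 5n + 2m)    [combine like terms]
= 1584n + 2640n^2 − 1056mn − 621mn − 1035mn^2 + 414m^2n + 630n^2 + 1050n^3 − 420mn^2 + 90m^2n + 150m^2n^2 − 60m^3n − 306mn^2 − 510mn^3 + 204m^2n^2 − 324n^3 − 540n^4 + 216mn^3 + 630 + 1050n − 420m + 9m + 15mn − 6m^2 − 306m^2 − 510m^2n + 204m^3 + 72m^3 + 120m^3n − 48m^4    [distributive law]
= 2634n + 3270n^2 − 1662mn − 1761mn^2 − 6m^2n + 726n^3 + 354m^2n^2 + 60m^3n − 294mn^3 − 540n^4 + 630 − 411m − 312m^2 + 276m^3 − 48m^4    [combine like terms]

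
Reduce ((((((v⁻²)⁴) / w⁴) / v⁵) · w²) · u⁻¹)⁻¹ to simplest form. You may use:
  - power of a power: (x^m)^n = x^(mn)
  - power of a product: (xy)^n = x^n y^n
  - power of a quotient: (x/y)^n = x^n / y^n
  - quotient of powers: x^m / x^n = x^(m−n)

uv¹³w²

((((((v⁻²)⁴) / w⁴) / v⁵) · w²) · u⁻¹)⁻¹
= ((((((v⁻²)⁴) / w⁴) / v⁵) · w²)⁻¹) · ((u⁻¹)⁻¹)    [power of a product]
= ((((((v⁻²)⁴) / w⁴) / v⁵)⁻¹) · ((w²)⁻¹)) · ((u⁻¹)⁻¹)    [power of a product]
= ((((((v⁻²)⁴) / w⁴)⁻¹) / ((v⁵)⁻¹)) · ((w²)⁻¹)) · ((u⁻¹)⁻¹)    [power of a quotient]
= ((((((v⁻²)⁴)⁻¹) / ((w⁴)⁻¹)) / ((v⁵)⁻¹)) · ((w²)⁻¹)) · ((u⁻¹)⁻¹)    [power of a quotient]
= (((((v⁻²)⁻⁴) / ((w⁴)⁻¹)) / ((v⁵)⁻¹)) · ((w²)⁻¹)) · ((u⁻¹)⁻¹)    [power of a power]
= (((v⁸ / ((w⁴)⁻¹)) / ((v⁵)⁻¹)) · ((w²)⁻¹)) · ((u⁻¹)⁻¹)    [power of a power]
= (((v⁸ / w⁻⁴) / ((v⁵)⁻¹)) · ((w²)⁻¹)) · ((u⁻¹)⁻¹)    [power of a power]
= (((v⁸ / w⁻⁴) / v⁻⁵) · ((w²)⁻¹)) · ((u⁻¹)⁻¹)    [power of a power]
= (((v⁸ / w⁻⁴) / v⁻⁵) · w⁻²) · ((u⁻¹)⁻¹)    [power of a power]
= (((v⁸ / w⁻⁴) / v⁻⁵) · w⁻²) · u    [power of a power]
= uv¹³w²    [quotient of powers]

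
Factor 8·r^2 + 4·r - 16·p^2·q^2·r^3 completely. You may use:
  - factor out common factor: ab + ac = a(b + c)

8·r^2 + 4·r - 16·p^2·q^2·r^3
= 4(2·r^2 + r - 4·p^2·q^2·r^3)    [factor out 4]
= 4·r(2·r + 1 - 4·p^2·q^2·r^2)    [factor out r]

4·r(2·r + 1 - 4·p^2·q^2·r^2)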